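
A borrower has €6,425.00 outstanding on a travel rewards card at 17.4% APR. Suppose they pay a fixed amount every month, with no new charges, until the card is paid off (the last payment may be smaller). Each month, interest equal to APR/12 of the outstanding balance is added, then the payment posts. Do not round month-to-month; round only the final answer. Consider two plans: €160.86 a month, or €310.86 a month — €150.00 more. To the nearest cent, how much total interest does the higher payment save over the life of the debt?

€1,978.21

Monthly rate r = 17.4%/12 = 1.45% = 0.0145.
At €160.86/mo: n = ⌈−ln(1 − rB₀/P)/ln(1+r)⌉ = 61 payments (last €19.48); total interest = total paid − €6,425.00 = €3,246.08.
At €310.86/mo: 25 payments (last €232.23); total interest €1,267.87.
Interest saved = €3,246.08 − €1,267.87 = €1,978.21.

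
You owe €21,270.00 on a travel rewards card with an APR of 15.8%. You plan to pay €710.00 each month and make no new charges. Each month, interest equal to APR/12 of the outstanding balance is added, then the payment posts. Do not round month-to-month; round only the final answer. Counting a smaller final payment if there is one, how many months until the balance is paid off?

Monthly rate r = 15.8%/12 = 1.31667% = 0.0131667.
Recurrence: B ← B·(1+r) − €710.00.
Month 1: interest €280.06; balance after payment €20,840.06.
Month 2: interest €274.39; balance after payment €20,404.45.
Closed form: n = −ln(1 − rB₀/P)/ln(1+r) = −ln(0.60556)/ln(1.01317) ≈ 38.347, so the balance reaches zero during payment 39.

39 payments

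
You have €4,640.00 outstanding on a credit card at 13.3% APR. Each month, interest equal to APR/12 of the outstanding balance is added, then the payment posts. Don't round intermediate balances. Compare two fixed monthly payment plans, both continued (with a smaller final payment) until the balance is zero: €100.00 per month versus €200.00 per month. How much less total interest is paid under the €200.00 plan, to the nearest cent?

€1,157.91

Monthly rate r = 13.3%/12 = 1.10833% = 0.0110833.
At €100.00/mo: n = ⌈−ln(1 − rB₀/P)/ln(1+r)⌉ = 66 payments (last €51.32); total interest = total paid − €4,640.00 = €1,911.32.
At €200.00/mo: 27 payments (last €193.41); total interest €753.41.
Interest saved = €1,911.32 − €753.41 = €1,157.91.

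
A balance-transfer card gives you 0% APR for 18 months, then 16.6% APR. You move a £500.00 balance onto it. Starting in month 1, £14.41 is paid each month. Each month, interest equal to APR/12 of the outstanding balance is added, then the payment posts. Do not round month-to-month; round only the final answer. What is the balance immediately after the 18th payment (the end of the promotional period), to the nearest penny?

£240.62

Promo months 1–18 at r₀ = 0%/12 = 0; months 19+ at r₁ = 16.6%/12 = 0.0138333.
After month 18 (no interest yet): B = £500.00 − 18·£14.41 = £240.62.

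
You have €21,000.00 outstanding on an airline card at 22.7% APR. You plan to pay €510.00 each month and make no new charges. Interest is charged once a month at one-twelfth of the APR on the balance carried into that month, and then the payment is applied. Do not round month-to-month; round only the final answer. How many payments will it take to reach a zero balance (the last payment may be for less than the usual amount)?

81 payments

Monthly rate r = 22.7%/12 = 1.89167% = 0.0189167.
Recurrence: B ← B·(1+r) − €510.00.
Month 1: interest €397.25; balance after payment €20,887.25.
Month 2: interest €395.12; balance after payment €20,772.37.
Closed form: n = −ln(1 − rB₀/P)/ln(1+r) = −ln(0.22108)/ln(1.01892) ≈ 80.536, so the balance reaches zero during payment 81.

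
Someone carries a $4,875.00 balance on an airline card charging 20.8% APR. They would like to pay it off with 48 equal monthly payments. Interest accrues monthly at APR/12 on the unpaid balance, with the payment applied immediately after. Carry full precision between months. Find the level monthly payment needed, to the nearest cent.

Monthly rate r = 20.8%/12 = 1.73333% = 0.0173333.
Level-payment amortization: P = B₀·r / (1 − (1+r)^(−n)) = 4875.00·0.0173333 / (1 − 1.01733^(−48)).
Denominator 1 − (1+r)^(−48) = 0.561708729.
P = 84.5 / 0.561708729 ≈ 150.43.

$150.43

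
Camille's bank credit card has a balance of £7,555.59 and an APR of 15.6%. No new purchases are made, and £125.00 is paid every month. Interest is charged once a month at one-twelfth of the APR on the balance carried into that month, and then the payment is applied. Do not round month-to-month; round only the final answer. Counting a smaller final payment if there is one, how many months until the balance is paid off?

Monthly rate r = 15.6%/12 = 1.3% = 0.013.
Recurrence: B ← B·(1+r) − £125.00.
Month 1: interest £98.22; balance after payment £7,528.81.
Month 2: interest £97.87; balance after payment £7,501.69.
Closed form: n = −ln(1 − rB₀/P)/ln(1+r) = −ln(0.21422)/ln(1.013) ≈ 119.289, so the balance reaches zero during payment 120.

120 months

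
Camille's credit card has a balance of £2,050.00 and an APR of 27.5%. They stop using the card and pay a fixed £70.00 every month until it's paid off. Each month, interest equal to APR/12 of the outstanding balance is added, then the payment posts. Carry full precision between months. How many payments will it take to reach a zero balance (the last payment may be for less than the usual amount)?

50 months

Monthly rate r = 27.5%/12 = 2.29167% = 0.0229167.
Recurrence: B ← B·(1+r) − £70.00.
Month 1: interest £46.98; balance after payment £2,026.98.
Month 2: interest £46.45; balance after payment £2,003.43.
Closed form: n = −ln(1 − rB₀/P)/ln(1+r) = −ln(0.32887)/ln(1.02292) ≈ 49.082, so the balance reaches zero during payment 50.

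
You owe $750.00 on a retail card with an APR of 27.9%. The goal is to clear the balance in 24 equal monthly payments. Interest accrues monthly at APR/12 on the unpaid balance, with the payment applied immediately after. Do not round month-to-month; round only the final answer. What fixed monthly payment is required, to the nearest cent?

$41.13

Monthly rate r = 27.9%/12 = 2.325% = 0.02325.
Level-payment amortization: P = B₀·r / (1 − (1+r)^(−n)) = 750.00·0.02325 / (1 − 1.02325^(−24)).
Denominator 1 − (1+r)^(−24) = 0.423979526.
P = 17.4375 / 0.423979526 ≈ 41.13.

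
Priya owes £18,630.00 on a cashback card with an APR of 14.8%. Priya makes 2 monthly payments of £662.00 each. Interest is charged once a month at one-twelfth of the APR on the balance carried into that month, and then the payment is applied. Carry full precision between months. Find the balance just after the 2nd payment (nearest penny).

£17,760.21

Monthly rate r = 14.8%/12 = 1.23333% = 0.0123333.
Each month: B ← B·(1+r) − £662.00.
Month 1: interest £229.77; balance after payment £18,197.77.
Month 2: interest £224.44; balance after payment £17,760.21.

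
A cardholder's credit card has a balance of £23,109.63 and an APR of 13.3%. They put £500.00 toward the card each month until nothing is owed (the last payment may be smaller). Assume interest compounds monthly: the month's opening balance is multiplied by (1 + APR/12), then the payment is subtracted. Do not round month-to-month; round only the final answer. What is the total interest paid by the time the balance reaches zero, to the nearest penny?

£9,459.94

Monthly rate r = 13.3%/12 = 1.10833% = 0.0110833.
Payoff takes n = ⌈−ln(1 − rB₀/P)/ln(1+r)⌉ = ⌈65.138⌉ = 66 payments; the last is £69.57.
Total paid = 65·£500.00 + £69.57 = £32,569.57.
Total interest = total paid − principal = £32,569.57 − £23,109.63 = £9,459.94.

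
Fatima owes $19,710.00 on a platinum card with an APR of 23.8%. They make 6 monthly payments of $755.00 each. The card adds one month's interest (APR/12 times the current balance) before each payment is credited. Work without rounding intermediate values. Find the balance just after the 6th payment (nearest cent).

$17,414.27

Monthly rate r = 23.8%/12 = 1.98333% = 0.0198333.
Each month: B ← B·(1+r) − $755.00.
Month 1: interest $390.92; balance after payment $19,345.92.
Month 2: interest $383.69; balance after payment $18,974.61.
Month 3: interest $376.33; balance after payment $18,595.94.
Month 4: interest $368.82; balance after payment $18,209.76.
Month 5: interest $361.16; balance after payment $17,815.92.
Month 6: interest $353.35; balance after payment $17,414.27.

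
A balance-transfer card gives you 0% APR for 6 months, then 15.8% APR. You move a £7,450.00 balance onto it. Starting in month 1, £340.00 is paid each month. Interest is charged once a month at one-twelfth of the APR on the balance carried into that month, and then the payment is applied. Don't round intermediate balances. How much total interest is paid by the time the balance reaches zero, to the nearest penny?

Promo months 1–6 at r₀ = 0%/12 = 0; months 7+ at r₁ = 15.8%/12 = 0.0131667.
After month 6 (no interest yet): B = £7,450.00 − 6·£340.00 = £5,410.00.
Then at r₁ with £340.00/mo: n₂ = −ln(1 − r₁·B/P)/ln(1+r₁) ≈ 17.97 → 18 more payments.
Total paid = 23·£340.00 + £330.77 = £8,150.77; interest = £8,150.77 − £7,450.00 = £700.77.

£700.77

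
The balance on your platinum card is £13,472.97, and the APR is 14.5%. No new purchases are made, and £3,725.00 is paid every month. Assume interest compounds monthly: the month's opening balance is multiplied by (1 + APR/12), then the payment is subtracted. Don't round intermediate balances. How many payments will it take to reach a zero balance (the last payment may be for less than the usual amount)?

4 payments

Monthly rate r = 14.5%/12 = 1.20833% = 0.0120833.
Recurrence: B ← B·(1+r) − £3,725.00.
Month 1: interest £162.80; balance after payment £9,910.77.
Month 2: interest £119.76; balance after payment £6,305.52.
Month 3: interest £76.19; balance after payment £2,656.72.
Month 4: interest £32.10; balance after payment £0.00.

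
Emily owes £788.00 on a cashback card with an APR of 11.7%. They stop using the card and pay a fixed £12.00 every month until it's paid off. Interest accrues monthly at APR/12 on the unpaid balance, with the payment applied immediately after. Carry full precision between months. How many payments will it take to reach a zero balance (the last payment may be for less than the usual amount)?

Monthly rate r = 11.7%/12 = 0.975% = 0.00975.
Recurrence: B ← B·(1+r) − £12.00.
Month 1: interest £7.68; balance after payment £783.68.
Month 2: interest £7.64; balance after payment £779.32.
Closed form: n = −ln(1 − rB₀/P)/ln(1+r) = −ln(0.35975)/ln(1.00975) ≈ 105.366, so the balance reaches zero during payment 106.

106 months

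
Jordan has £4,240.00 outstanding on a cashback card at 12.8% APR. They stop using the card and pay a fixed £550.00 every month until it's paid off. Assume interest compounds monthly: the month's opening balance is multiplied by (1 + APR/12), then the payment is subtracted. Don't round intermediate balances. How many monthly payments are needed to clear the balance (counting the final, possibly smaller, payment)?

Monthly rate r = 12.8%/12 = 1.06667% = 0.0106667.
Recurrence: B ← B·(1+r) − £550.00.
Month 1: interest £45.23; balance after payment £3,735.23.
Month 2: interest £39.84; balance after payment £3,225.07.
Closed form: n = −ln(1 − rB₀/P)/ln(1+r) = −ln(0.91777)/ln(1.01067) ≈ 8.087, so the balance reaches zero during payment 9.

9 payments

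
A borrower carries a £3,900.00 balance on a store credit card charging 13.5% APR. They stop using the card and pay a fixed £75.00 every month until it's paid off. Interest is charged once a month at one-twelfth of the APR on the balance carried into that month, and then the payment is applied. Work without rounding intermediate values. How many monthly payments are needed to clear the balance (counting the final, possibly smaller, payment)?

79 payments

Monthly rate r = 13.5%/12 = 1.125% = 0.01125.
Recurrence: B ← B·(1+r) − £75.00.
Month 1: interest £43.88; balance after payment £3,868.88.
Month 2: interest £43.52; balance after payment £3,837.40.
Closed form: n = −ln(1 − rB₀/P)/ln(1+r) = −ln(0.415)/ln(1.01125) ≈ 78.615, so the balance reaches zero during payment 79.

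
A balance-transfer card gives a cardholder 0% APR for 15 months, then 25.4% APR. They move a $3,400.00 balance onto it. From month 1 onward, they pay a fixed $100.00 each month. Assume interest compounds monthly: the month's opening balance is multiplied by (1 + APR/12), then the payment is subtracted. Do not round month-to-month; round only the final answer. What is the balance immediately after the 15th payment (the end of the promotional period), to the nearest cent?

Promo months 1–15 at r₀ = 0%/12 = 0; months 16+ at r₁ = 25.4%/12 = 0.0211667.
After month 15 (no interest yet): B = $3,400.00 − 15·$100.00 = $1,900.00.

$1,900.00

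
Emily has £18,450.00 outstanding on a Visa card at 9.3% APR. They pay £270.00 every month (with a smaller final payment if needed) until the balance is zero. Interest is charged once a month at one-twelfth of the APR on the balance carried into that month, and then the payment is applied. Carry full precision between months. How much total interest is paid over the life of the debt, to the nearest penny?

£7,925.04

Monthly rate r = 9.3%/12 = 0.775% = 0.00775.
Payoff takes n = ⌈−ln(1 − rB₀/P)/ln(1+r)⌉ = ⌈97.685⌉ = 98 payments; the last is £185.04.
Total paid = 97·£270.00 + £185.04 = £26,375.04.
Total interest = total paid − principal = £26,375.04 − £18,450.00 = £7,925.04.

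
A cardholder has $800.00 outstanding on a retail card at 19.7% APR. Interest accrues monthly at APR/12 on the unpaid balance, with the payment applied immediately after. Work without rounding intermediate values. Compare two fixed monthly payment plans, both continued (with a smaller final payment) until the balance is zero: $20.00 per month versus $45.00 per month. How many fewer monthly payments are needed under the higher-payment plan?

Monthly rate r = 19.7%/12 = 1.64167% = 0.0164167.
At $20.00/mo: n = ⌈−ln(1 − rB₀/P)/ln(1+r)⌉ = 66 payments (last $13.10); total interest = total paid − $800.00 = $513.10.
At $45.00/mo: 22 payments (last $8.77); total interest $153.77.
Payments saved = 66 − 22 = 44.

44 fewer payments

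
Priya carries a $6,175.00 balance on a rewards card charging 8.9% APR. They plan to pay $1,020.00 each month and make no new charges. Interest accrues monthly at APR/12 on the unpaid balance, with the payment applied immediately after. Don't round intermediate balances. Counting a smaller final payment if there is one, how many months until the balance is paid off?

7 months

Monthly rate r = 8.9%/12 = 0.741667% = 0.00741667.
Recurrence: B ← B·(1+r) − $1,020.00.
Month 1: interest $45.80; balance after payment $5,200.80.
Month 2: interest $38.57; balance after payment $4,219.37.
Closed form: n = −ln(1 − rB₀/P)/ln(1+r) = −ln(0.9551)/ln(1.00742) ≈ 6.217, so the balance reaches zero during payment 7.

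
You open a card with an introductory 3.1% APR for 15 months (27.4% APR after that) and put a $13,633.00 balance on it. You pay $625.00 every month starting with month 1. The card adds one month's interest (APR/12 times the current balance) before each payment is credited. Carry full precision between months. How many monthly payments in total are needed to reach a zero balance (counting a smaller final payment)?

24 payments

Promo months 1–15 at r₀ = 3.1%/12 = 0.00258333; months 16+ at r₁ = 27.4%/12 = 0.0228333.
After month 15: iterate B ← B·(1+r₀) − $625.00 for 15 months → $4,624.50.
Then at r₁ with $625.00/mo: n₂ = −ln(1 − r₁·B/P)/ln(1+r₁) ≈ 8.20 → 9 more payments.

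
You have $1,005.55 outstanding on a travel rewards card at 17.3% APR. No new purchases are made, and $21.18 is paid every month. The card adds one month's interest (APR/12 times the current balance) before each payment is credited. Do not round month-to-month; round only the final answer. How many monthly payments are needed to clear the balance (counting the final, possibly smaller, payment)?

81 payments

Monthly rate r = 17.3%/12 = 1.44167% = 0.0144167.
Recurrence: B ← B·(1+r) − $21.18.
Month 1: interest $14.50; balance after payment $998.87.
Month 2: interest $14.40; balance after payment $992.09.
Closed form: n = −ln(1 − rB₀/P)/ln(1+r) = −ln(0.31555)/ln(1.01442) ≈ 80.583, so the balance reaches zero during payment 81.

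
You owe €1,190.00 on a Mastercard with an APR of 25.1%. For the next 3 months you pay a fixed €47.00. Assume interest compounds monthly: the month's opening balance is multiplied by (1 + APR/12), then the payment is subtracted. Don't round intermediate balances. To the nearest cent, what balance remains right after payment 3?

€1,122.28

Monthly rate r = 25.1%/12 = 2.09167% = 0.0209167.
Each month: B ← B·(1+r) − €47.00.
Month 1: interest €24.89; balance after payment €1,167.89.
Month 2: interest €24.43; balance after payment €1,145.32.
Month 3: interest €23.96; balance after payment €1,122.28.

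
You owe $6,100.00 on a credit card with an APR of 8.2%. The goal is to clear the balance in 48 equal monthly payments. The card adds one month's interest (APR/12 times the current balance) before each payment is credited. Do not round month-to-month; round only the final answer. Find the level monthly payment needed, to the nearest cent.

Monthly rate r = 8.2%/12 = 0.683333% = 0.00683333.
Level-payment amortization: P = B₀·r / (1 − (1+r)^(−n)) = 6100.00·0.00683333 / (1 − 1.00683^(−48)).
Denominator 1 − (1+r)^(−48) = 0.278832904.
P = 41.6833 / 0.278832904 ≈ 149.49.

$149.49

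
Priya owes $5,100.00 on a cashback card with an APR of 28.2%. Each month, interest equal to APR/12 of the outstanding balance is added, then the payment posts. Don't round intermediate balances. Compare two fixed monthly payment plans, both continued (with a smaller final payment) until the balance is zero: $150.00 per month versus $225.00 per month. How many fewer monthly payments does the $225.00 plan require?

37 fewer payments

Monthly rate r = 28.2%/12 = 2.35% = 0.0235.
At $150.00/mo: n = ⌈−ln(1 − rB₀/P)/ln(1+r)⌉ = 70 payments (last $11.16); total interest = total paid − $5,100.00 = $5,261.16.
At $225.00/mo: 33 payments (last $169.16); total interest $2,269.16.
Payments saved = 70 − 33 = 37.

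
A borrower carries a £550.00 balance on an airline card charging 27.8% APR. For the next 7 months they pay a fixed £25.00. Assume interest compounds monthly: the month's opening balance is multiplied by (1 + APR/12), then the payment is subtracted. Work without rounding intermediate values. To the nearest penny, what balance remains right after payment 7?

Monthly rate r = 27.8%/12 = 2.31667% = 0.0231667.
Each month: B ← B·(1+r) − £25.00.
Month 1: interest £12.74; balance after payment £537.74.
Month 2: interest £12.46; balance after payment £525.20.
Month 3: interest £12.17; balance after payment £512.37.
Month 4: interest £11.87; balance after payment £499.24.
Month 5: interest £11.57; balance after payment £485.80.
Month 6: interest £11.25; balance after payment £472.06.
Month 7: interest £10.94; balance after payment £457.99.

£457.99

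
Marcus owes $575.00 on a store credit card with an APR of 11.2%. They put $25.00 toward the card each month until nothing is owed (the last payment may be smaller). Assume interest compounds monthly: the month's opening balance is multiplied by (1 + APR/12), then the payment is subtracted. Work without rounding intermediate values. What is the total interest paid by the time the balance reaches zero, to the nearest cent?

Monthly rate r = 11.2%/12 = 0.933333% = 0.00933333.
Payoff takes n = ⌈−ln(1 − rB₀/P)/ln(1+r)⌉ = ⌈26.011⌉ = 27 payments; the last is $0.29.
Total paid = 26·$25.00 + $0.29 = $650.29.
Total interest = total paid − principal = $650.29 − $575.00 = $75.29.

$75.29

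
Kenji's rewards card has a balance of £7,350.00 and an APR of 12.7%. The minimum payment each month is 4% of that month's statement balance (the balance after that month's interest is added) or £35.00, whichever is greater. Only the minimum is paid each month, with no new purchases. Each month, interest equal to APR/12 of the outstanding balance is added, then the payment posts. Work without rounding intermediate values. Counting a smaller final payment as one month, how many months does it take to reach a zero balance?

100 months

Monthly rate r = 12.7%/12 = 1.05833% = 0.0105833.
While 4% of the post-interest balance exceeds £35.00, each month B ← (B·(1+r))·(1 − 0.04), i.e. B shrinks by the factor (1+r)·0.96 = 0.97016.
This holds for months 1–71. Entering month 72 the balance is £855.39; 4% of the post-interest balance is now below £35.00, so the flat £35.00 minimum applies from here.
From month 72 a fixed £35.00 at rate r clears £855.39 in 29 more payments. Total: 71 + 29 = 100 months.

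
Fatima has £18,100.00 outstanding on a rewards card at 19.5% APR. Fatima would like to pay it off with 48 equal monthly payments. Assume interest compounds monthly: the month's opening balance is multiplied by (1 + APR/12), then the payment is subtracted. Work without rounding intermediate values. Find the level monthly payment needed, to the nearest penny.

Monthly rate r = 19.5%/12 = 1.625% = 0.01625.
Level-payment amortization: P = B₀·r / (1 − (1+r)^(−n)) = 18100.00·0.01625 / (1 − 1.01625^(−48)).
Denominator 1 − (1+r)^(−48) = 0.538710906.
P = 294.125 / 0.538710906 ≈ 545.98.

£545.98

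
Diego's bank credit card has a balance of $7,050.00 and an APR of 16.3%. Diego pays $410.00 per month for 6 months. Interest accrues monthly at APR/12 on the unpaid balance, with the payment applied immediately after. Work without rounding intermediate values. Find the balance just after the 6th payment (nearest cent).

$5,099.38

Monthly rate r = 16.3%/12 = 1.35833% = 0.0135833.
Each month: B ← B·(1+r) − $410.00.
Month 1: interest $95.76; balance after payment $6,735.76.
Month 2: interest $91.49; balance after payment $6,417.26.
Month 3: interest $87.17; balance after payment $6,094.42.
Month 4: interest $82.78; balance after payment $5,767.21.
Month 5: interest $78.34; balance after payment $5,435.54.
Month 6: interest $73.83; balance after payment $5,099.38.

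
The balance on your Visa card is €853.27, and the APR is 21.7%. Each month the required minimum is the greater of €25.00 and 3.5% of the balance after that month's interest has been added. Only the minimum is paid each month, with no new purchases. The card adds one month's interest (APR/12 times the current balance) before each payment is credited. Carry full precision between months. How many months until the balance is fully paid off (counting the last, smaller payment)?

Monthly rate r = 21.7%/12 = 1.80833% = 0.0180833.
While 3.5% of the post-interest balance exceeds €25.00, each month B ← (B·(1+r))·(1 − 0.035), i.e. B shrinks by the factor (1+r)·0.965 = 0.98245.
This holds for months 1–12. Entering month 13 the balance is €689.94; 3.5% of the post-interest balance is now below €25.00, so the flat €25.00 minimum applies from here.
From month 13 a fixed €25.00 at rate r clears €689.94 in 39 more payments. Total: 12 + 39 = 51 months.

51 months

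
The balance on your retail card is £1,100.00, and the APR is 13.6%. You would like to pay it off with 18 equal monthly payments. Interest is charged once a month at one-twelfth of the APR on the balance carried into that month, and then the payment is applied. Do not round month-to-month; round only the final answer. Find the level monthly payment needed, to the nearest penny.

Monthly rate r = 13.6%/12 = 1.13333% = 0.0113333.
Level-payment amortization: P = B₀·r / (1 − (1+r)^(−n)) = 1100.00·0.0113333 / (1 − 1.01133^(−18)).
Denominator 1 − (1+r)^(−18) = 0.18360148.
P = 12.4667 / 0.18360148 ≈ 67.90.

£67.90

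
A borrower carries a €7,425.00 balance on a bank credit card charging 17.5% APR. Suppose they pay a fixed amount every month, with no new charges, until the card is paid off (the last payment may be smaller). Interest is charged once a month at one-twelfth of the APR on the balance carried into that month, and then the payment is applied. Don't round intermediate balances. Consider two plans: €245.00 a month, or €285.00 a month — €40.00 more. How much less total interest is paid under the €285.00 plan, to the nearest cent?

€463.56

Monthly rate r = 17.5%/12 = 1.45833% = 0.0145833.
At €245.00/mo: n = ⌈−ln(1 − rB₀/P)/ln(1+r)⌉ = 41 payments (last €71.63); total interest = total paid − €7,425.00 = €2,446.63.
At €285.00/mo: 34 payments (last €3.07); total interest €1,983.07.
Interest saved = €2,446.63 − €1,983.07 = €463.56.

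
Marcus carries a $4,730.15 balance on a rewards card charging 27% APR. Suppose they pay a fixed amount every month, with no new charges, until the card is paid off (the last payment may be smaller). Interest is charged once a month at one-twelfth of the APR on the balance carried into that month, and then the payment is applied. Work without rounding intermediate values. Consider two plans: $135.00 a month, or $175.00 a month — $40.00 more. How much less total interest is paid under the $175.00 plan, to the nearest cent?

$2,052.92

Monthly rate r = 27%/12 = 2.25% = 0.0225.
At $135.00/mo: n = ⌈−ln(1 − rB₀/P)/ln(1+r)⌉ = 70 payments (last $106.84); total interest = total paid − $4,730.15 = $4,691.69.
At $175.00/mo: 43 payments (last $18.92); total interest $2,638.77.
Interest saved = $4,691.69 − $2,638.77 = $2,052.92.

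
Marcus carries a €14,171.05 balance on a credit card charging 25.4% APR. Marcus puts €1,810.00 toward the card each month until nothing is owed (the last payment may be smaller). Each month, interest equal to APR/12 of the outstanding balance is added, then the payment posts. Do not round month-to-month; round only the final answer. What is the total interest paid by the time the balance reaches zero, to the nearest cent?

Monthly rate r = 25.4%/12 = 2.11667% = 0.0211667.
Payoff takes n = ⌈−ln(1 − rB₀/P)/ln(1+r)⌉ = ⌈8.650⌉ = 9 payments; the last is €1,181.31.
Total paid = 8·€1,810.00 + €1,181.31 = €15,661.31.
Total interest = total paid − principal = €15,661.31 − €14,171.05 = €1,490.26.

€1,490.26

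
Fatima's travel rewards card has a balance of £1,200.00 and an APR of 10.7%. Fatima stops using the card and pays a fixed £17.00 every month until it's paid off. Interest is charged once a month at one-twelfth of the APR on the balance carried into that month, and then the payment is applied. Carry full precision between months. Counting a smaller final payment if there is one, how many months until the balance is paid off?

112 months

Monthly rate r = 10.7%/12 = 0.891667% = 0.00891667.
Recurrence: B ← B·(1+r) − £17.00.
Month 1: interest £10.70; balance after payment £1,193.70.
Month 2: interest £10.64; balance after payment £1,187.34.
Closed form: n = −ln(1 − rB₀/P)/ln(1+r) = −ln(0.37059)/ln(1.00892) ≈ 111.822, so the balance reaches zero during payment 112.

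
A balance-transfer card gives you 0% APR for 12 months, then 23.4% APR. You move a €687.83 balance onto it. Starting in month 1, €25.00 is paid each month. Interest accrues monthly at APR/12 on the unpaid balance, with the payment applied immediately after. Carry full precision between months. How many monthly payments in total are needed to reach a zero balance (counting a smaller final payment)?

31 months

Promo months 1–12 at r₀ = 0%/12 = 0; months 13+ at r₁ = 23.4%/12 = 0.0195.
After month 12 (no interest yet): B = €687.83 − 12·€25.00 = €387.83.
Then at r₁ with €25.00/mo: n₂ = −ln(1 − r₁·B/P)/ln(1+r₁) ≈ 18.65 → 19 more payments.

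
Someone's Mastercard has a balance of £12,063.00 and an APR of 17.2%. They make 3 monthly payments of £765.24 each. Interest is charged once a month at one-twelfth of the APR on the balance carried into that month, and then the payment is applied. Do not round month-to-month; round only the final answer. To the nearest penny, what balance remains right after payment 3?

£10,260.40

Monthly rate r = 17.2%/12 = 1.43333% = 0.0143333.
Each month: B ← B·(1+r) − £765.24.
Month 1: interest £172.90; balance after payment £11,470.66.
Month 2: interest £164.41; balance after payment £10,869.84.
Month 3: interest £155.80; balance after payment £10,260.40.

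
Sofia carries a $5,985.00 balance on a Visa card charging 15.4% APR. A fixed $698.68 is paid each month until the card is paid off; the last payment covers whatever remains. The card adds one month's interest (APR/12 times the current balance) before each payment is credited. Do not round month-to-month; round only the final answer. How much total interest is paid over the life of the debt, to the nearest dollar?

$396

Monthly rate r = 15.4%/12 = 1.28333% = 0.0128333.
Payoff takes n = ⌈−ln(1 − rB₀/P)/ln(1+r)⌉ = ⌈9.133⌉ = 10 payments; the last is $93.25.
Total paid = 9·$698.68 + $93.25 = $6,381.37.
Total interest = total paid − principal = $6,381.37 − $5,985.00 = $396.37.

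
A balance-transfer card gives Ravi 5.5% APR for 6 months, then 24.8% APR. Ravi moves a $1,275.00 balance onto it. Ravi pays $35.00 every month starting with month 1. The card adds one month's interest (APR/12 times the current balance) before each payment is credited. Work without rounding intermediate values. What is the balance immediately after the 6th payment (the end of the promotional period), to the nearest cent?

$1,098.05

Promo months 1–6 at r₀ = 5.5%/12 = 0.00458333; months 7+ at r₁ = 24.8%/12 = 0.0206667.
After month 6: iterate B ← B·(1+r₀) − $35.00 for 6 months → $1,098.05.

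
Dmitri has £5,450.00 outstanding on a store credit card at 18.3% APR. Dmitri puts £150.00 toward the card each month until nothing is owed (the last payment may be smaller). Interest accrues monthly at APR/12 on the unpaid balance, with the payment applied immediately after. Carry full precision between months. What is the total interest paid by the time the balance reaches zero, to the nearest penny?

£2,554.52

Monthly rate r = 18.3%/12 = 1.525% = 0.01525.
Payoff takes n = ⌈−ln(1 − rB₀/P)/ln(1+r)⌉ = ⌈53.362⌉ = 54 payments; the last is £54.52.
Total paid = 53·£150.00 + £54.52 = £8,004.52.
Total interest = total paid − principal = £8,004.52 − £5,450.00 = £2,554.52.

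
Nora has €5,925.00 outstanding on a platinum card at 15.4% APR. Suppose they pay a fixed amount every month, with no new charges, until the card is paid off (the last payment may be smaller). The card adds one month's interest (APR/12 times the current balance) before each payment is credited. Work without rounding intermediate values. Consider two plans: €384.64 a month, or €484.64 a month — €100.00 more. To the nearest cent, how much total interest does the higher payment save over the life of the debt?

Monthly rate r = 15.4%/12 = 1.28333% = 0.0128333.
At €384.64/mo: n = ⌈−ln(1 − rB₀/P)/ln(1+r)⌉ = 18 payments (last €105.31); total interest = total paid − €5,925.00 = €719.19.
At €484.64/mo: 14 payments (last €186.64); total interest €561.96.
Interest saved = €719.19 − €561.96 = €157.23.

€157.23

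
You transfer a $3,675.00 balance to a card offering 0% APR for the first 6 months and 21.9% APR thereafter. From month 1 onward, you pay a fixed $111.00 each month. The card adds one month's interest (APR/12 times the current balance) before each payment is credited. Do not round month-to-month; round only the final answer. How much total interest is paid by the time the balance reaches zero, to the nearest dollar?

$1,181

Promo months 1–6 at r₀ = 0%/12 = 0; months 7+ at r₁ = 21.9%/12 = 0.01825.
After month 6 (no interest yet): B = $3,675.00 − 6·$111.00 = $3,009.00.
Then at r₁ with $111.00/mo: n₂ = −ln(1 − r₁·B/P)/ln(1+r₁) ≈ 37.75 → 38 more payments.
Total paid = 43·$111.00 + $82.96 = $4,855.96; interest = $4,855.96 − $3,675.00 = $1,180.96.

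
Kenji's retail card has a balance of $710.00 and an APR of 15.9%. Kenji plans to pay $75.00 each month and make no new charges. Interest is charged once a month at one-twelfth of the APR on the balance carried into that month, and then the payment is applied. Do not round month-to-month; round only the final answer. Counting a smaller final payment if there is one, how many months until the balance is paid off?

11 payments

Monthly rate r = 15.9%/12 = 1.325% = 0.01325.
Recurrence: B ← B·(1+r) − $75.00.
Month 1: interest $9.41; balance after payment $644.41.
Month 2: interest $8.54; balance after payment $577.95.
Closed form: n = −ln(1 − rB₀/P)/ln(1+r) = −ln(0.87457)/ln(1.01325) ≈ 10.182, so the balance reaches zero during payment 11.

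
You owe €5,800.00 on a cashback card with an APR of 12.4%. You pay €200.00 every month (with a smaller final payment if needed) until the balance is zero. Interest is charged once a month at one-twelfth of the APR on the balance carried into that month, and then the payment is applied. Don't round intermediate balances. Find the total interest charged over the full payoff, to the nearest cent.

€1,129.96

Monthly rate r = 12.4%/12 = 1.03333% = 0.0103333.
Payoff takes n = ⌈−ln(1 − rB₀/P)/ln(1+r)⌉ = ⌈34.649⌉ = 35 payments; the last is €129.96.
Total paid = 34·€200.00 + €129.96 = €6,929.96.
Total interest = total paid − principal = €6,929.96 − €5,800.00 = €1,129.96.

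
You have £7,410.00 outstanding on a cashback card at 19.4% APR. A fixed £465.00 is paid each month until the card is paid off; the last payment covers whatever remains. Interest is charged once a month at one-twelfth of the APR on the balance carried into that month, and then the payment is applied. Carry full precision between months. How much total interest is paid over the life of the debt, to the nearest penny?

Monthly rate r = 19.4%/12 = 1.61667% = 0.0161667.
Payoff takes n = ⌈−ln(1 − rB₀/P)/ln(1+r)⌉ = ⌈18.575⌉ = 19 payments; the last is £268.42.
Total paid = 18·£465.00 + £268.42 = £8,638.42.
Total interest = total paid − principal = £8,638.42 − £7,410.00 = £1,228.42.

£1,228.42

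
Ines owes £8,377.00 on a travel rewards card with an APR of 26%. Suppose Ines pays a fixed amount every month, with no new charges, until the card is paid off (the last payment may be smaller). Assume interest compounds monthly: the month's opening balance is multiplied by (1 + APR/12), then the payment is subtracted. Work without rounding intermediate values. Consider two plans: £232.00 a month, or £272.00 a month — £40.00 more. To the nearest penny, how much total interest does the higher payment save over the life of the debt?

Monthly rate r = 26%/12 = 2.16667% = 0.0216667.
At £232.00/mo: n = ⌈−ln(1 − rB₀/P)/ln(1+r)⌉ = 72 payments (last £31.59); total interest = total paid − £8,377.00 = £8,126.59.
At £272.00/mo: 52 payments (last £92.92); total interest £5,587.92.
Interest saved = £8,126.59 − £5,587.92 = £2,538.67.

£2,538.67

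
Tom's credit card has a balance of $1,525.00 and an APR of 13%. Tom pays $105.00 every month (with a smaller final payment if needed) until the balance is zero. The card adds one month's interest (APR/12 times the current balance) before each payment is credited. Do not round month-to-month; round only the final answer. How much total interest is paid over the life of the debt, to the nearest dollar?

$143

Monthly rate r = 13%/12 = 1.08333% = 0.0108333.
Payoff takes n = ⌈−ln(1 − rB₀/P)/ln(1+r)⌉ = ⌈15.888⌉ = 16 payments; the last is $93.29.
Total paid = 15·$105.00 + $93.29 = $1,668.29.
Total interest = total paid − principal = $1,668.29 − $1,525.00 = $143.29.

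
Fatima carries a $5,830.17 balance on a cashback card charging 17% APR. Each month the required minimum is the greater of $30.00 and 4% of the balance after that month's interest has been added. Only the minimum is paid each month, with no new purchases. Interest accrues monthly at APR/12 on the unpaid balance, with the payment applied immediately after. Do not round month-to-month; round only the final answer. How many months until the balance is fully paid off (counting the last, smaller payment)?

Monthly rate r = 17%/12 = 1.41667% = 0.0141667.
While 4% of the post-interest balance exceeds $30.00, each month B ← (B·(1+r))·(1 − 0.04), i.e. B shrinks by the factor (1+r)·0.96 = 0.9736.
This holds for months 1–78. Entering month 79 the balance is $723.38; 4% of the post-interest balance is now below $30.00, so the flat $30.00 minimum applies from here.
From month 79 a fixed $30.00 at rate r clears $723.38 in 30 more payments. Total: 78 + 30 = 108 months.

108 months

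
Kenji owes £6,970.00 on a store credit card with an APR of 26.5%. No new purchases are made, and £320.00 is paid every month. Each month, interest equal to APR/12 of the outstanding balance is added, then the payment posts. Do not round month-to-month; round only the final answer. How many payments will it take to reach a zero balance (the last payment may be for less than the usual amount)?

Monthly rate r = 26.5%/12 = 2.20833% = 0.0220833.
Recurrence: B ← B·(1+r) − £320.00.
Month 1: interest £153.92; balance after payment £6,803.92.
Month 2: interest £150.25; balance after payment £6,634.17.
Closed form: n = −ln(1 − rB₀/P)/ln(1+r) = −ln(0.519)/ln(1.02208) ≈ 30.026, so the balance reaches zero during payment 31.

31 months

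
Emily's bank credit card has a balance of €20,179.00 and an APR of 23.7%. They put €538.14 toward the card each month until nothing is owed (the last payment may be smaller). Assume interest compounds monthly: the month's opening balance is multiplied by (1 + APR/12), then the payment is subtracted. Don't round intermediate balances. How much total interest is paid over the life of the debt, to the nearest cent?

Monthly rate r = 23.7%/12 = 1.975% = 0.01975.
Payoff takes n = ⌈−ln(1 − rB₀/P)/ln(1+r)⌉ = ⌈68.992⌉ = 69 payments; the last is €533.67.
Total paid = 68·€538.14 + €533.67 = €37,127.19.
Total interest = total paid − principal = €37,127.19 − €20,179.00 = €16,948.19.

€16,948.19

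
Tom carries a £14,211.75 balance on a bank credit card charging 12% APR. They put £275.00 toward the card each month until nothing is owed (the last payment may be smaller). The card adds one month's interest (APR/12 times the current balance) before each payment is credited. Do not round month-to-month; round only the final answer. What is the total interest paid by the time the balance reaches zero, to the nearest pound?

Monthly rate r = 12%/12 = 1% = 0.01.
Payoff takes n = ⌈−ln(1 − rB₀/P)/ln(1+r)⌉ = ⌈73.094⌉ = 74 payments; the last is £25.86.
Total paid = 73·£275.00 + £25.86 = £20,100.86.
Total interest = total paid − principal = £20,100.86 − £14,211.75 = £5,889.11.

£5,889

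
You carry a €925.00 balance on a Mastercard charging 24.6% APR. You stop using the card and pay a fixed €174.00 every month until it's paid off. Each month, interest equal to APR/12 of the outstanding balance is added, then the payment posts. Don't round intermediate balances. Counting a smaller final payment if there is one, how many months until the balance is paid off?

Monthly rate r = 24.6%/12 = 2.05% = 0.0205.
Recurrence: B ← B·(1+r) − €174.00.
Month 1: interest €18.96; balance after payment €769.96.
Month 2: interest €15.78; balance after payment €611.75.
Month 3: interest €12.54; balance after payment €450.29.
Month 4: interest €9.23; balance after payment €285.52.
Month 5: interest €5.85; balance after payment €117.37.
Month 6: interest €2.41; balance after payment €0.00.

6 months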